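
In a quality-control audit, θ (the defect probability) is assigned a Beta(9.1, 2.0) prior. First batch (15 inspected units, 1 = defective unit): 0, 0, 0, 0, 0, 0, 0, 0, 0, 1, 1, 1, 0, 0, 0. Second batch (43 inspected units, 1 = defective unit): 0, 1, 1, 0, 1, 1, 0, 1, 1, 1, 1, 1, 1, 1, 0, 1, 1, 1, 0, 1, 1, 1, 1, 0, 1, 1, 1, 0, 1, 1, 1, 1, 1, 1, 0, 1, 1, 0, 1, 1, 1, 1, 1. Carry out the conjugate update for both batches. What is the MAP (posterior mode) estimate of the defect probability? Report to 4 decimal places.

The Beta prior is conjugate to a Binomial/Bernoulli likelihood; the update adds successes to α and failures to β.
After batch 1: Beta(9.1+3, 2.0+12) = Beta(12.1, 14.0).
After batch 2: Beta(12.1+34, 14.0+9) = Beta(46.1, 23.0).
Mode of Beta(a,b) for a,b>1 is (a−1)/(a+b−2) = 45.1/67.1 = 0.6721.

0.6721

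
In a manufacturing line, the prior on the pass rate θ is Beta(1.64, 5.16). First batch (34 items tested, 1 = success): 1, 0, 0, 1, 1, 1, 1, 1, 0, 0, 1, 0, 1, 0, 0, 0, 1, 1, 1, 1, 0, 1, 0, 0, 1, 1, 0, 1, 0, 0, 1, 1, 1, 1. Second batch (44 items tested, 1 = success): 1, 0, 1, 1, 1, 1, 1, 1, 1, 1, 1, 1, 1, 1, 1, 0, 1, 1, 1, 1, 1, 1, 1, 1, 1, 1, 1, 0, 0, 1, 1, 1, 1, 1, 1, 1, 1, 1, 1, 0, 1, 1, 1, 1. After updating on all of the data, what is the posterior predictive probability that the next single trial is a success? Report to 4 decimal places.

The Beta prior is conjugate to a Binomial/Bernoulli likelihood; the update adds successes to α and failures to β.
After batch 1: Beta(1.64+20, 5.16+14) = Beta(21.64, 19.16).
After batch 2: Beta(21.64+39, 19.16+5) = Beta(60.64, 24.16).
For a single future Bernoulli trial, P(success | data) = α/(α+β) = 0.7151.

0.7151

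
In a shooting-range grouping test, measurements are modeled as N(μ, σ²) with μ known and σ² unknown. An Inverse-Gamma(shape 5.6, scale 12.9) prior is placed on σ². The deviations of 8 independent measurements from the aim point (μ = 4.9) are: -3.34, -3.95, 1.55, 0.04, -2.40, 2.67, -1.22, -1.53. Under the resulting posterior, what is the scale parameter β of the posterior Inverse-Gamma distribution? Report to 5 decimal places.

35.84020

With known mean μ and an Inverse-Gamma(α, β) prior on σ², the Normal likelihood is conjugate: posterior is Inv-Gamma(α + n/2, β + Σ(xᵢ−μ)²/2).
Σ(xᵢ−μ)² = (-3.34)² + (-3.95)² + (1.55)² + (0.04)² + (-2.40)² + (2.67)² + (-1.22)² + (-1.53)² = 45.8804.
Posterior: Inv-Gamma(5.6 + 8/2, 12.9 + 45.8804/2) = Inv-Gamma(9.60, 35.84020).
Posterior β = 35.84020.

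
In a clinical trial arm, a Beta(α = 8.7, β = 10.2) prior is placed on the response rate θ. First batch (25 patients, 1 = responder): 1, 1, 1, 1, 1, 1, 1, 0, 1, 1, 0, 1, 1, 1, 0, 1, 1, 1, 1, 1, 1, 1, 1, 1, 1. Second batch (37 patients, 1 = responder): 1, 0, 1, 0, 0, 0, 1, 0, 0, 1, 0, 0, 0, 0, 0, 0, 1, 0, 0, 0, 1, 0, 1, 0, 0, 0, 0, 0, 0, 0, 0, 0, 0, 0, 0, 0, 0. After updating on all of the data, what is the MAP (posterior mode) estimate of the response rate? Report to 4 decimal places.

The Beta prior is conjugate to a Binomial/Bernoulli likelihood; the update adds successes to α and failures to β.
After batch 1: Beta(8.7+22, 10.2+3) = Beta(30.7, 13.2).
After batch 2: Beta(30.7+7, 13.2+30) = Beta(37.7, 43.2).
Mode of Beta(a,b) for a,b>1 is (a−1)/(a+b−2) = 36.7/78.9 = 0.4651.

0.4651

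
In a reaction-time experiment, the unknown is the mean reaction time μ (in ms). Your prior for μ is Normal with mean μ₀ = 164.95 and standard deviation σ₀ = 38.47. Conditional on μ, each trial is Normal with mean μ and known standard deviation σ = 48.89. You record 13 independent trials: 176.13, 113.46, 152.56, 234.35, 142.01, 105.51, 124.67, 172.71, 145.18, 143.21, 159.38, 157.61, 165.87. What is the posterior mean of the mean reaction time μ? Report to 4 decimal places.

For Normal data with known variance σ², a Normal(μ₀, σ₀²) prior on μ is conjugate. Posterior precision = 1/σ₀² + n/σ²; posterior mean is the precision-weighted average of μ₀ and x̄.
Σxᵢ = 176.13 + 113.46 + 152.56 + 234.35 + 142.01 + 105.51 + 124.67 + 172.71 + 145.18 + 143.21 + 159.38 + 157.61 + 165.87 = 1992.65, so n·x̄ = 1992.65.
σ₀² = 38.47² = 1479.9409, σ² = 48.89² = 2390.2321; σ² + n·σ₀² = 2390.2321 + 13·1479.9409 = 21629.4638.
Posterior mean = (μ₀/σ₀² + n·x̄/σ²)/(1/σ₀² + n/σ²) = (σ²·μ₀ + σ₀²·n·x̄)/(σ² + n·σ₀²) = (2390.2321·164.95 + 1479.9409·1992.65)/21629.4638 = 3343273.01928/21629.4638 = 154.5703.

154.5703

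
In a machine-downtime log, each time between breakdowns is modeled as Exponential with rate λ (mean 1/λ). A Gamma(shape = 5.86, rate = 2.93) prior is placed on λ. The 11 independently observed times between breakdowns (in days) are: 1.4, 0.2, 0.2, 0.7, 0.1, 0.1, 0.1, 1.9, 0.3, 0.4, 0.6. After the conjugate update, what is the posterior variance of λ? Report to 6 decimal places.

With a Gamma(shape α, rate β) prior on the exponential rate λ, the posterior after n observations with total T = Σxᵢ is Gamma(α+n, β+T).
Sum of observations T = 6.0 days; n = 11.
Posterior: Gamma(5.86+11, 2.93+6.0) = Gamma(16.86, 8.93).
Var = α/β² = 0.211424.

0.211424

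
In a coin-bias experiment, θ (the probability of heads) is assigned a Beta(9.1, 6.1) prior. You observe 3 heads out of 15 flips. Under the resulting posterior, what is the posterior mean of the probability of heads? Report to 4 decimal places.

The Beta prior is conjugate to a Binomial/Bernoulli likelihood; the update adds successes to α and failures to β.
Posterior: Beta(α+k, β+n−k) = Beta(9.1+3, 6.1+12) = Beta(12.1, 18.1).
Posterior mean = α/(α+β) = 12.1/30.2 = 0.4007.

0.4007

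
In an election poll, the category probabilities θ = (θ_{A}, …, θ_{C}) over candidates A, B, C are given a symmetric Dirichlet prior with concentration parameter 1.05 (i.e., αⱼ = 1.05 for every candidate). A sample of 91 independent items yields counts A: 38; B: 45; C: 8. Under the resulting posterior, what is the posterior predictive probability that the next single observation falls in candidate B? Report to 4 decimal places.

0.4891

The Dirichlet prior is conjugate to the Multinomial likelihood: each posterior αⱼ = prior αⱼ + observed count nⱼ.
Posterior concentration: (39.05, 46.05, 9.05), total = 94.15.
P(next = B | data) = α_{B}/Σα = 0.4891.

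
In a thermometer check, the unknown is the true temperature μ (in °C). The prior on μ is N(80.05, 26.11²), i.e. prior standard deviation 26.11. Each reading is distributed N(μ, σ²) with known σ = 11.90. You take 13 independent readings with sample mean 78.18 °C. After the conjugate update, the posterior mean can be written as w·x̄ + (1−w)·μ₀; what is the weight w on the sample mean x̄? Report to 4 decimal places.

For Normal data with known variance σ², a Normal(μ₀, σ₀²) prior on μ is conjugate. Posterior precision = 1/σ₀² + n/σ²; posterior mean is the precision-weighted average of μ₀ and x̄.
σ₀² = 26.11² = 681.7321, σ² = 11.90² = 141.61. Prior precision 1/σ₀² = 1/681.7321; data precision n/σ² = 13/141.61.
w = (n/σ²)/(1/σ₀² + n/σ²) = n·σ₀²/(σ² + n·σ₀²) = 13·681.7321/(141.61 + 13·681.7321) = 8862.5173/9004.1273 = 0.9843.

0.9843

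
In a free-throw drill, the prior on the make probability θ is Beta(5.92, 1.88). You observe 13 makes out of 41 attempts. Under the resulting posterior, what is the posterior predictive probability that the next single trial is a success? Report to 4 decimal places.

0.3877

The Beta prior is conjugate to a Binomial/Bernoulli likelihood; the update adds successes to α and failures to β.
Posterior: Beta(α+k, β+n−k) = Beta(5.92+13, 1.88+28) = Beta(18.92, 29.88).
For a single future Bernoulli trial, P(success | data) = α/(α+β) = 0.3877.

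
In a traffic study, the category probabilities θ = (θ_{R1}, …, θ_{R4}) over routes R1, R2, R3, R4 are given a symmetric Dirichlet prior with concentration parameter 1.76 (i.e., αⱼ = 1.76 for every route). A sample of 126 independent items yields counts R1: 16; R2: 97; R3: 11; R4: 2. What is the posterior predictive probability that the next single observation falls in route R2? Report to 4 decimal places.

The Dirichlet prior is conjugate to the Multinomial likelihood: each posterior αⱼ = prior αⱼ + observed count nⱼ.
Posterior concentration: (17.76, 98.76, 12.76, 3.76), total = 133.04.
P(next = R2 | data) = α_{R2}/Σα = 0.7423.

0.7423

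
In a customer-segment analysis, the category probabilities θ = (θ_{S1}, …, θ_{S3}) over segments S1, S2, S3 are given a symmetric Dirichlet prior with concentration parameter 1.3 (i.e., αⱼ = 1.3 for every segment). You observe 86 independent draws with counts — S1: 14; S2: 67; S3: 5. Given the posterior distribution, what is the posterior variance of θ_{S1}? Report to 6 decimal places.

The Dirichlet prior is conjugate to the Multinomial likelihood: each posterior αⱼ = prior αⱼ + observed count nⱼ.
Posterior concentration: (15.3, 68.3, 6.3), total = 89.9.
Var[θ_j] = α_j(Σα−α_j)/((Σα)²(Σα+1)) = 15.3·74.6/(89.9²·90.9) = 0.001554.

0.001554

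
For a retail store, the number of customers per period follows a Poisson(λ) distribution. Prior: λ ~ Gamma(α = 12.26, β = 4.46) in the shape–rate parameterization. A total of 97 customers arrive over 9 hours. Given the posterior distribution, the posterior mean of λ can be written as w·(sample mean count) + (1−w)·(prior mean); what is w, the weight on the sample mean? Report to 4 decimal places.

With a Gamma(shape α, rate β) prior, the Poisson likelihood is conjugate: the posterior is Gamma(α + ΣXᵢ, β + n).
Posterior mean = (α₀+S)/(β₀+n) = [n/(β₀+n)]·(S/n) + [β₀/(β₀+n)]·(α₀/β₀), so only n and β₀ enter the weight.
Weight on data w = n/(β₀+n) = 9/(4.46+9) = 9/13.46 = 0.6686.

0.6686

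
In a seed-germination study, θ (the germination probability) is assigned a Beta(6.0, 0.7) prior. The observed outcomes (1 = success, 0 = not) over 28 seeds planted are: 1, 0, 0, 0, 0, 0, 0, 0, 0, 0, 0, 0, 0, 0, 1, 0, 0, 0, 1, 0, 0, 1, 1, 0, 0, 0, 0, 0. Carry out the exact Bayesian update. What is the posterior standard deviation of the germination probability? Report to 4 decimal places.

0.0779

The Beta prior is conjugate to a Binomial/Bernoulli likelihood; the update adds successes to α and failures to β.
Posterior: Beta(α+k, β+n−k) = Beta(6.0+5, 0.7+23) = Beta(11.0, 23.7).
Var = αβ/((α+β)²(α+β+1)) = 11.0·23.7/(34.7²·35.7) = 0.00606476; SD = √0.00606476 = 0.0779.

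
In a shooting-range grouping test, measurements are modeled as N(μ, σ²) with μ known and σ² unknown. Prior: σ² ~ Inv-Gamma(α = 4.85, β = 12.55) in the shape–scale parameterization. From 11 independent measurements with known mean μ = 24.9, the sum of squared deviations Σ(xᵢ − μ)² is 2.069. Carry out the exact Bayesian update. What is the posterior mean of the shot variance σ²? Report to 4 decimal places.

1.4529

With known mean μ and an Inverse-Gamma(α, β) prior on σ², the Normal likelihood is conjugate: posterior is Inv-Gamma(α + n/2, β + Σ(xᵢ−μ)²/2).
Posterior: Inv-Gamma(4.85 + 11/2, 12.55 + 2.069/2) = Inv-Gamma(10.35, 13.5845).
E[σ²|data] = β/(α−1) = 13.5845/9.35 = 1.4529.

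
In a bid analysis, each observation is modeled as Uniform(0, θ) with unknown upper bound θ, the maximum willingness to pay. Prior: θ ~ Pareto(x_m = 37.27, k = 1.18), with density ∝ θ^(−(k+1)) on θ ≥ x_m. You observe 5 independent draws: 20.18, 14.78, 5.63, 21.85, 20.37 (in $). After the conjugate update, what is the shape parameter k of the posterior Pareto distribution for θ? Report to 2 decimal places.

6.18

A Pareto(scale x_m, shape k) prior on the upper bound θ of Uniform(0, θ) is conjugate: posterior is Pareto(max(x_m, max xᵢ), k + n).
Sample maximum = 21.85; prior scale x_m = 37.27 → posterior scale = max = 37.27.
Posterior shape = 1.18 + 5 = 6.18.
Posterior shape k = 6.18.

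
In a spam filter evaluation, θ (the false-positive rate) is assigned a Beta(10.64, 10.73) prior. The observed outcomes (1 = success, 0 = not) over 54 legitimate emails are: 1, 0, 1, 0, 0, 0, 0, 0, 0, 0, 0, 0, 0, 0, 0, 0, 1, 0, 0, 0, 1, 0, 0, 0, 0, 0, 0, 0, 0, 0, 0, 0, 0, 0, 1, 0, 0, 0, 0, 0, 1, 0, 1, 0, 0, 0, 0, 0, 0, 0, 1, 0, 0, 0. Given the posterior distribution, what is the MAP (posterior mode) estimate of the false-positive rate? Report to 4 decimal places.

0.2404

The Beta prior is conjugate to a Binomial/Bernoulli likelihood; the update adds successes to α and failures to β.
Posterior: Beta(α+k, β+n−k) = Beta(10.64+8, 10.73+46) = Beta(18.64, 56.73).
Mode of Beta(a,b) for a,b>1 is (a−1)/(a+b−2) = 17.64/73.37 = 0.2404.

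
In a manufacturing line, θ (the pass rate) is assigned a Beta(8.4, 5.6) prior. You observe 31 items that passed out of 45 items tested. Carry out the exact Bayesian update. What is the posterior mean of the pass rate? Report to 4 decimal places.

0.6678

The Beta prior is conjugate to a Binomial/Bernoulli likelihood; the update adds successes to α and failures to β.
Posterior: Beta(α+k, β+n−k) = Beta(8.4+31, 5.6+14) = Beta(39.4, 19.6).
Posterior mean = α/(α+β) = 39.4/59.0 = 0.6678.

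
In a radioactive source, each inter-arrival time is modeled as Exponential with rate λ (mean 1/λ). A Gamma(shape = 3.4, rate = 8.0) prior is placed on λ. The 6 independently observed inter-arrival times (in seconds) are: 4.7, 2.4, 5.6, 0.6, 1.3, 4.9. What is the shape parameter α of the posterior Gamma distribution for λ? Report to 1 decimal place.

With a Gamma(shape α, rate β) prior on the exponential rate λ, the posterior after n observations with total T = Σxᵢ is Gamma(α+n, β+T).
Sum of observations T = 19.5 seconds; n = 6.
Posterior: Gamma(3.4+6, 8.0+19.5) = Gamma(9.4, 27.5).
Posterior α = 9.4.

9.4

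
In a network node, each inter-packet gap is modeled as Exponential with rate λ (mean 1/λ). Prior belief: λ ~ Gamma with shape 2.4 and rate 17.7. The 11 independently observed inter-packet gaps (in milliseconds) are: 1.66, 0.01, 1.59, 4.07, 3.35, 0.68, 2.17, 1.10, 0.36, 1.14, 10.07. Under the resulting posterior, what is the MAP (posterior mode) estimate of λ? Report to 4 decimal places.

With a Gamma(shape α, rate β) prior on the exponential rate λ, the posterior after n observations with total T = Σxᵢ is Gamma(α+n, β+T).
Sum of observations T = 26.20 milliseconds; n = 11.
Posterior: Gamma(2.4+11, 17.7+26.20) = Gamma(13.4, 43.90).
Mode = (α−1)/β = 0.2825.

0.2825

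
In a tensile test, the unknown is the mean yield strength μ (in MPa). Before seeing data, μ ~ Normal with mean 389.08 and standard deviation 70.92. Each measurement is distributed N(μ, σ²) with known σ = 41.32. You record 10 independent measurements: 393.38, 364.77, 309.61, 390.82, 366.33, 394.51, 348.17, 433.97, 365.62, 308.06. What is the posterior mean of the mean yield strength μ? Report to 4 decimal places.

For Normal data with known variance σ², a Normal(μ₀, σ₀²) prior on μ is conjugate. Posterior precision = 1/σ₀² + n/σ²; posterior mean is the precision-weighted average of μ₀ and x̄.
Σxᵢ = 393.38 + 364.77 + 309.61 + 390.82 + 366.33 + 394.51 + 348.17 + 433.97 + 365.62 + 308.06 = 3675.24, so n·x̄ = 3675.24.
σ₀² = 70.92² = 5029.6464, σ² = 41.32² = 1707.3424; σ² + n·σ₀² = 1707.3424 + 10·5029.6464 = 52003.8064.
Posterior mean = (μ₀/σ₀² + n·x̄/σ²)/(1/σ₀² + n/σ²) = (σ²·μ₀ + σ₀²·n·x̄)/(σ² + n·σ₀²) = (1707.3424·389.08 + 5029.6464·3675.24)/52003.8064 = 19149450.416128/52003.8064 = 368.2317.

368.2317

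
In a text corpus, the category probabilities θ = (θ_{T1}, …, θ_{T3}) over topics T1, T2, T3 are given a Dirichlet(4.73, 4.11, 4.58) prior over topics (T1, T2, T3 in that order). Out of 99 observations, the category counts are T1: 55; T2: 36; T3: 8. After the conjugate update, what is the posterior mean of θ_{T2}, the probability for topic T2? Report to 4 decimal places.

0.3568

The Dirichlet prior is conjugate to the Multinomial likelihood: each posterior αⱼ = prior αⱼ + observed count nⱼ.
Posterior concentration: (59.73, 40.11, 12.58), total = 112.42.
E[θ_{T2}|data] = α_{T2}/Σα = 40.11/112.42 = 0.3568.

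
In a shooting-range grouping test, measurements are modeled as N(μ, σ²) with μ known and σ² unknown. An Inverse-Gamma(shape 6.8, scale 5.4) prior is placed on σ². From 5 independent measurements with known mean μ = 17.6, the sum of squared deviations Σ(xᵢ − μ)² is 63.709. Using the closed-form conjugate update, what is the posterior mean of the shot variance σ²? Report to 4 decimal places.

4.4885

With known mean μ and an Inverse-Gamma(α, β) prior on σ², the Normal likelihood is conjugate: posterior is Inv-Gamma(α + n/2, β + Σ(xᵢ−μ)²/2).
Posterior: Inv-Gamma(6.8 + 5/2, 5.4 + 63.709/2) = Inv-Gamma(9.30, 37.2545).
E[σ²|data] = β/(α−1) = 37.2545/8.30 = 4.4885.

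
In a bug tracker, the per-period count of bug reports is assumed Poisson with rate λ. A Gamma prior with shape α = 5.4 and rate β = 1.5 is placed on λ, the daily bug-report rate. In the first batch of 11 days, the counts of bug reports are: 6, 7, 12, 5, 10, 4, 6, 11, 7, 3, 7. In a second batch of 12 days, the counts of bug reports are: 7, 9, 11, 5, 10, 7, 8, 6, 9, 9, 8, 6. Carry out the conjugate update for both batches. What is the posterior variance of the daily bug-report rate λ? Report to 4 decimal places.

With a Gamma(shape α, rate β) prior, the Poisson likelihood is conjugate: the posterior is Gamma(α + ΣXᵢ, β + n).
Batch 1: sum of counts S = 78 over n = 11 days.
After batch 1: Gamma(α+S, β+n) = Gamma(5.4+78, 1.5+11) = Gamma(83.4, 12.5).
Batch 2: sum of counts S = 95 over n = 12 days.
After batch 2: Gamma(α+S, β+n) = Gamma(83.4+95, 12.5+12) = Gamma(178.4, 24.5).
Var = α/β² = 178.4/24.5² = 0.2972.

0.2972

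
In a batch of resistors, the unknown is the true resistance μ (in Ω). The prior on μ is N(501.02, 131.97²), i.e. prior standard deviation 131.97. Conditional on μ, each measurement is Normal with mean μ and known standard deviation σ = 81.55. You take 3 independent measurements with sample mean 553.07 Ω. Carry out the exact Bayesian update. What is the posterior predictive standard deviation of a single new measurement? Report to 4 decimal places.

92.8273

For Normal data with known variance σ², a Normal(μ₀, σ₀²) prior on μ is conjugate. Posterior precision = 1/σ₀² + n/σ²; posterior mean is the precision-weighted average of μ₀ and x̄.
σ₀² = 131.97² = 17416.0809, σ² = 81.55² = 6650.4025; σ² + n·σ₀² = 6650.4025 + 3·17416.0809 = 58898.6452.
Posterior precision = 1/σ₀² + n/σ² = 1/17416.0809 + 3/6650.4025 = (σ² + n·σ₀²)/(σ₀²σ²) = 58898.6452/(17416.0809·6650.4025); posterior variance σₙ² = σ₀²σ²/(σ² + n·σ₀²) = 17416.0809·6650.4025/58898.6452 = 1966.495962.
Predictive variance for one new observation = σₙ² + σ² = 17416.0809·6650.4025/58898.6452 + 6650.4025 = σ²·(σ₀² + 58898.6452)/58898.6452 = 6650.4025·76314.7261/58898.6452 = 8616.898462; SD = √(6650.4025·76314.7261/58898.6452) = 92.8273.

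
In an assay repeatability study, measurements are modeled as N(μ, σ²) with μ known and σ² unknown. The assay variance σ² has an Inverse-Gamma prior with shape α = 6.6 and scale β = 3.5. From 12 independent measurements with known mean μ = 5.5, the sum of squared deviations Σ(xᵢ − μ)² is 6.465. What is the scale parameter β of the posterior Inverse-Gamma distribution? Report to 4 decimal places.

With known mean μ and an Inverse-Gamma(α, β) prior on σ², the Normal likelihood is conjugate: posterior is Inv-Gamma(α + n/2, β + Σ(xᵢ−μ)²/2).
Posterior: Inv-Gamma(6.6 + 12/2, 3.5 + 6.465/2) = Inv-Gamma(12.60, 6.7325).
Posterior β = 6.7325.

6.7325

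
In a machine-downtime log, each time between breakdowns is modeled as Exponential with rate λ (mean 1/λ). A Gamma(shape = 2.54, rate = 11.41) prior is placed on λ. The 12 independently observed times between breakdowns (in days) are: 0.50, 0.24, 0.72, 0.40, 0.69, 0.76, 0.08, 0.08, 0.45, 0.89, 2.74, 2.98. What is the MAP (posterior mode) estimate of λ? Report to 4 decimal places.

0.6171

With a Gamma(shape α, rate β) prior on the exponential rate λ, the posterior after n observations with total T = Σxᵢ is Gamma(α+n, β+T).
Sum of observations T = 10.53 days; n = 12.
Posterior: Gamma(2.54+12, 11.41+10.53) = Gamma(14.54, 21.94).
Mode = (α−1)/β = 0.6171.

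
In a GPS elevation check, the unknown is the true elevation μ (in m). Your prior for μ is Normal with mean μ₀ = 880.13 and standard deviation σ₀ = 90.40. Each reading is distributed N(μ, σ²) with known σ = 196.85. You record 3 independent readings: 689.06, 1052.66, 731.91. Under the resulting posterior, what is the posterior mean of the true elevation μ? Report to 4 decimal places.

858.5895

For Normal data with known variance σ², a Normal(μ₀, σ₀²) prior on μ is conjugate. Posterior precision = 1/σ₀² + n/σ²; posterior mean is the precision-weighted average of μ₀ and x̄.
Σxᵢ = 689.06 + 1052.66 + 731.91 = 2473.63, so n·x̄ = 2473.63.
σ₀² = 90.40² = 8172.16, σ² = 196.85² = 38749.9225; σ² + n·σ₀² = 38749.9225 + 3·8172.16 = 63266.4025.
Posterior mean = (μ₀/σ₀² + n·x̄/σ²)/(1/σ₀² + n/σ²) = (σ²·μ₀ + σ₀²·n·x̄)/(σ² + n·σ₀²) = (38749.9225·880.13 + 8172.16·2473.63)/63266.4025 = 54319869.430725/63266.4025 = 858.5895.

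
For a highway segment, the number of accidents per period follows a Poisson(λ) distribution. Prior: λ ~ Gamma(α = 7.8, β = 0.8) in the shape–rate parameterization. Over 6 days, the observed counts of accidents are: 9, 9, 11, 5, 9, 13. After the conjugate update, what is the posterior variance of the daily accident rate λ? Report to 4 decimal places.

With a Gamma(shape α, rate β) prior, the Poisson likelihood is conjugate: the posterior is Gamma(α + ΣXᵢ, β + n).
Sum of counts S = 56 over n = 6 days.
Posterior: Gamma(α+S, β+n) = Gamma(7.8+56, 0.8+6) = Gamma(63.8, 6.8).
Var = α/β² = 63.8/6.8² = 1.3798.

1.3798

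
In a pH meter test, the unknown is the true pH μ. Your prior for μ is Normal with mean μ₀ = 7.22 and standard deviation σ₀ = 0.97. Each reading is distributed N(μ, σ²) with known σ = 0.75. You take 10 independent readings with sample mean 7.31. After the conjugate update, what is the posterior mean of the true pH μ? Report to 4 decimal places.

For Normal data with known variance σ², a Normal(μ₀, σ₀²) prior on μ is conjugate. Posterior precision = 1/σ₀² + n/σ²; posterior mean is the precision-weighted average of μ₀ and x̄.
n·x̄ = 10·7.31 = 73.1.
σ₀² = 0.97² = 0.9409, σ² = 0.75² = 0.5625; σ² + n·σ₀² = 0.5625 + 10·0.9409 = 9.9715.
Posterior mean = (μ₀/σ₀² + n·x̄/σ²)/(1/σ₀² + n/σ²) = (σ²·μ₀ + σ₀²·n·x̄)/(σ² + n·σ₀²) = (0.5625·7.22 + 0.9409·73.1)/9.9715 = 72.84104/9.9715 = 7.3049.

7.3049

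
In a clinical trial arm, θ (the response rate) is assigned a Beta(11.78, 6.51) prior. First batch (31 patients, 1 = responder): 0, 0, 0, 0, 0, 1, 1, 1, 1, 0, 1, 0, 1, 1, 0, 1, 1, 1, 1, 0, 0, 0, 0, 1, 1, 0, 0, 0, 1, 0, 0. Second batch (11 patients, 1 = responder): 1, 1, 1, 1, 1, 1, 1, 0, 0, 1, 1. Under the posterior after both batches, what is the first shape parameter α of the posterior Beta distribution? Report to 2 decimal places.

34.78

The Beta prior is conjugate to a Binomial/Bernoulli likelihood; the update adds successes to α and failures to β.
After batch 1: Beta(11.78+14, 6.51+17) = Beta(25.78, 23.51).
After batch 2: Beta(25.78+9, 23.51+2) = Beta(34.78, 25.51).
Posterior α = 34.78.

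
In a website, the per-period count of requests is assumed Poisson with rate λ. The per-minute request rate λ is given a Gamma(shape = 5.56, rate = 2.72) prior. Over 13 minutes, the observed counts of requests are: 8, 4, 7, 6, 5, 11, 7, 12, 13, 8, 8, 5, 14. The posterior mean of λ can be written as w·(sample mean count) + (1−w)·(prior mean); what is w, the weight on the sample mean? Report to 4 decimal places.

0.8270

With a Gamma(shape α, rate β) prior, the Poisson likelihood is conjugate: the posterior is Gamma(α + ΣXᵢ, β + n).
Posterior mean = (α₀+S)/(β₀+n) = [n/(β₀+n)]·(S/n) + [β₀/(β₀+n)]·(α₀/β₀), so only n and β₀ enter the weight.
Weight on data w = n/(β₀+n) = 13/(2.72+13) = 13/15.72 = 0.8270.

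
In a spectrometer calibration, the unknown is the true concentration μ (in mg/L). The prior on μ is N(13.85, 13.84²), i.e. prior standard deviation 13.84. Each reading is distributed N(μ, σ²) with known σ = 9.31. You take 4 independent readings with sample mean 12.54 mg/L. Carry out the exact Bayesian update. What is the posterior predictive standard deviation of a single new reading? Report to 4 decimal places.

10.3026

For Normal data with known variance σ², a Normal(μ₀, σ₀²) prior on μ is conjugate. Posterior precision = 1/σ₀² + n/σ²; posterior mean is the precision-weighted average of μ₀ and x̄.
σ₀² = 13.84² = 191.5456, σ² = 9.31² = 86.6761; σ² + n·σ₀² = 86.6761 + 4·191.5456 = 852.8585.
Posterior precision = 1/σ₀² + n/σ² = 1/191.5456 + 4/86.6761 = (σ² + n·σ₀²)/(σ₀²σ²) = 852.8585/(191.5456·86.6761); posterior variance σₙ² = σ₀²σ²/(σ² + n·σ₀²) = 191.5456·86.6761/852.8585 = 19.466800.
Predictive variance for one new observation = σₙ² + σ² = 191.5456·86.6761/852.8585 + 86.6761 = σ²·(σ₀² + 852.8585)/852.8585 = 86.6761·1044.4041/852.8585 = 106.142900; SD = √(86.6761·1044.4041/852.8585) = 10.3026.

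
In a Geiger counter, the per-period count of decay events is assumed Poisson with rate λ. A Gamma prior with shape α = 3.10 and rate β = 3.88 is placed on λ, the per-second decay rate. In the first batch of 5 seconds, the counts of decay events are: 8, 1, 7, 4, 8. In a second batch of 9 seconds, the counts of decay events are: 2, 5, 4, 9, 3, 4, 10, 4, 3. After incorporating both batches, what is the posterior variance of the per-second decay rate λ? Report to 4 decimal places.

0.2349

With a Gamma(shape α, rate β) prior, the Poisson likelihood is conjugate: the posterior is Gamma(α + ΣXᵢ, β + n).
Batch 1: sum of counts S = 28 over n = 5 seconds.
After batch 1: Gamma(α+S, β+n) = Gamma(3.10+28, 3.88+5) = Gamma(31.10, 8.88).
Batch 2: sum of counts S = 44 over n = 9 seconds.
After batch 2: Gamma(α+S, β+n) = Gamma(31.10+44, 8.88+9) = Gamma(75.10, 17.88).
Var = α/β² = 75.10/17.88² = 0.2349.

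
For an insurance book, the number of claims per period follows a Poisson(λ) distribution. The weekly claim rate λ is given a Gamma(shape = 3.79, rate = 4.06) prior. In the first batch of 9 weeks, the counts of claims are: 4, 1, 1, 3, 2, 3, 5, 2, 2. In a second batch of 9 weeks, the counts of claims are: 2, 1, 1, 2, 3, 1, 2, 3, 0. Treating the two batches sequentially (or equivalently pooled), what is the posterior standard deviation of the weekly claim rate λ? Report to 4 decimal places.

0.2930

With a Gamma(shape α, rate β) prior, the Poisson likelihood is conjugate: the posterior is Gamma(α + ΣXᵢ, β + n).
Batch 1: sum of counts S = 23 over n = 9 weeks.
After batch 1: Gamma(α+S, β+n) = Gamma(3.79+23, 4.06+9) = Gamma(26.79, 13.06).
Batch 2: sum of counts S = 15 over n = 9 weeks.
After batch 2: Gamma(α+S, β+n) = Gamma(26.79+15, 13.06+9) = Gamma(41.79, 22.06).
SD = √α/β = √41.79/22.06 = 0.2930.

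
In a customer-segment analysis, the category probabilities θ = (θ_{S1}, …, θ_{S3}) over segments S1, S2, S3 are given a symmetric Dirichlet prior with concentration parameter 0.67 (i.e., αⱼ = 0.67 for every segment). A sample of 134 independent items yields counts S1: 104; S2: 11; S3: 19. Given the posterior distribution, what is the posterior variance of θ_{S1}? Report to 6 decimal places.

0.001294

The Dirichlet prior is conjugate to the Multinomial likelihood: each posterior αⱼ = prior αⱼ + observed count nⱼ.
Posterior concentration: (104.67, 11.67, 19.67), total = 136.01.
Var[θ_j] = α_j(Σα−α_j)/((Σα)²(Σα+1)) = 104.67·31.34/(136.01²·137.01) = 0.001294.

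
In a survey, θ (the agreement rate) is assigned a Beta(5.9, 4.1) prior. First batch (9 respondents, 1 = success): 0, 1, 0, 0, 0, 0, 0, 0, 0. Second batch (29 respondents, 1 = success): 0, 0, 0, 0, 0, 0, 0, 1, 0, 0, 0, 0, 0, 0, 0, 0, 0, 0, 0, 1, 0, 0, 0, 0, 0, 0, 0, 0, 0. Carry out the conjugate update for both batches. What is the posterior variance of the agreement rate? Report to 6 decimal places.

0.003082

The Beta prior is conjugate to a Binomial/Bernoulli likelihood; the update adds successes to α and failures to β.
After batch 1: Beta(5.9+1, 4.1+8) = Beta(6.9, 12.1).
After batch 2: Beta(6.9+2, 12.1+27) = Beta(8.9, 39.1).
Var = αβ/((α+β)²(α+β+1)) = 8.9·39.1/(48.0²·49.0) = 0.003082.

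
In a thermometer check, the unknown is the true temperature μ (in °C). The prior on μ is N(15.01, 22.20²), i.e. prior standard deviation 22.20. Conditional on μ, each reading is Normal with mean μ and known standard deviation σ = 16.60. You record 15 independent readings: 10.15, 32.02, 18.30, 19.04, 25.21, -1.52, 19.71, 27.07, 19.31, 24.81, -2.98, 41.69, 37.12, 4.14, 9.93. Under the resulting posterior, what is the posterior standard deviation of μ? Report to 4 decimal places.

4.2084

For Normal data with known variance σ², a Normal(μ₀, σ₀²) prior on μ is conjugate. Posterior precision = 1/σ₀² + n/σ²; posterior mean is the precision-weighted average of μ₀ and x̄.
σ₀² = 22.20² = 492.84, σ² = 16.60² = 275.56; σ² + n·σ₀² = 275.56 + 15·492.84 = 7668.16.
Posterior precision = 1/σ₀² + n/σ² = 1/492.84 + 15/275.56 = (σ² + n·σ₀²)/(σ₀²σ²) = 7668.16/(492.84·275.56); posterior variance σₙ² = σ₀²σ²/(σ² + n·σ₀²) = 492.84·275.56/7668.16 = 17.710506.
Posterior SD = √σₙ² = √(492.84·275.56/7668.16) = 4.2084.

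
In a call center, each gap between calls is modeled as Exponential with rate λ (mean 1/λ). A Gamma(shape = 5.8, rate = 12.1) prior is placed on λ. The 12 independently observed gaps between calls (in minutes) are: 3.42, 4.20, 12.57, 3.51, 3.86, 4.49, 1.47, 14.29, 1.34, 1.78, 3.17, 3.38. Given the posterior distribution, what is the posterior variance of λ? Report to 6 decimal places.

0.003677

With a Gamma(shape α, rate β) prior on the exponential rate λ, the posterior after n observations with total T = Σxᵢ is Gamma(α+n, β+T).
Sum of observations T = 57.48 minutes; n = 12.
Posterior: Gamma(5.8+12, 12.1+57.48) = Gamma(17.8, 69.58).
Var = α/β² = 0.003677.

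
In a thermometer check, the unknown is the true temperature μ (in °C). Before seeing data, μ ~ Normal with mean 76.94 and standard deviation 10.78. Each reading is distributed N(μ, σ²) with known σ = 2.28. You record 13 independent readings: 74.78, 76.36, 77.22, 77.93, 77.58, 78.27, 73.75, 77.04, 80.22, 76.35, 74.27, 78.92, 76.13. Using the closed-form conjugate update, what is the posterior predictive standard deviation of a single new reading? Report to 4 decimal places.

2.3658

For Normal data with known variance σ², a Normal(μ₀, σ₀²) prior on μ is conjugate. Posterior precision = 1/σ₀² + n/σ²; posterior mean is the precision-weighted average of μ₀ and x̄.
σ₀² = 10.78² = 116.2084, σ² = 2.28² = 5.1984; σ² + n·σ₀² = 5.1984 + 13·116.2084 = 1515.9076.
Posterior precision = 1/σ₀² + n/σ² = 1/116.2084 + 13/5.1984 = (σ² + n·σ₀²)/(σ₀²σ²) = 1515.9076/(116.2084·5.1984); posterior variance σₙ² = σ₀²σ²/(σ² + n·σ₀²) = 116.2084·5.1984/1515.9076 = 0.398506.
Predictive variance for one new observation = σₙ² + σ² = 116.2084·5.1984/1515.9076 + 5.1984 = σ²·(σ₀² + 1515.9076)/1515.9076 = 5.1984·1632.116/1515.9076 = 5.596906; SD = √(5.1984·1632.116/1515.9076) = 2.3658.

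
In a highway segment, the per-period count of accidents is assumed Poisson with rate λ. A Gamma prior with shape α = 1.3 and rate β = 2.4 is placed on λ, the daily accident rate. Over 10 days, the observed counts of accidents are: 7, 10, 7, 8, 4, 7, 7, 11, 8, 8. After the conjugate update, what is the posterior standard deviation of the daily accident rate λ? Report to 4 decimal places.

With a Gamma(shape α, rate β) prior, the Poisson likelihood is conjugate: the posterior is Gamma(α + ΣXᵢ, β + n).
Sum of counts S = 77 over n = 10 days.
Posterior: Gamma(α+S, β+n) = Gamma(1.3+77, 2.4+10) = Gamma(78.3, 12.4).
SD = √α/β = √78.3/12.4 = 0.7136.

0.7136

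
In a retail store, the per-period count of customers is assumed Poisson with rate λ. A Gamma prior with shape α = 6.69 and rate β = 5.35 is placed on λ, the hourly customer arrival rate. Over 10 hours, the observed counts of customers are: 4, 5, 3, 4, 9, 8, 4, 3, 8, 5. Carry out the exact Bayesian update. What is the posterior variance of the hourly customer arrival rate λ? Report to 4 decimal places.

0.2533

With a Gamma(shape α, rate β) prior, the Poisson likelihood is conjugate: the posterior is Gamma(α + ΣXᵢ, β + n).
Sum of counts S = 53 over n = 10 hours.
Posterior: Gamma(α+S, β+n) = Gamma(6.69+53, 5.35+10) = Gamma(59.69, 15.35).
Var = α/β² = 59.69/15.35² = 0.2533.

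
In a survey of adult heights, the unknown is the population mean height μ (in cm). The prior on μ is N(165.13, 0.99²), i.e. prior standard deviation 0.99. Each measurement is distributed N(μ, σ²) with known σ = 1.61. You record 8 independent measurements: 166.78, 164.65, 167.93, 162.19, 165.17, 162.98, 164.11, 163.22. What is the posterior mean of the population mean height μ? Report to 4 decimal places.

For Normal data with known variance σ², a Normal(μ₀, σ₀²) prior on μ is conjugate. Posterior precision = 1/σ₀² + n/σ²; posterior mean is the precision-weighted average of μ₀ and x̄.
Σxᵢ = 166.78 + 164.65 + 167.93 + 162.19 + 165.17 + 162.98 + 164.11 + 163.22 = 1317.03, so n·x̄ = 1317.03.
σ₀² = 0.99² = 0.9801, σ² = 1.61² = 2.5921; σ² + n·σ₀² = 2.5921 + 8·0.9801 = 10.4329.
Posterior mean = (μ₀/σ₀² + n·x̄/σ²)/(1/σ₀² + n/σ²) = (σ²·μ₀ + σ₀²·n·x̄)/(σ² + n·σ₀²) = (2.5921·165.13 + 0.9801·1317.03)/10.4329 = 1718.854576/10.4329 = 164.7533.

164.7533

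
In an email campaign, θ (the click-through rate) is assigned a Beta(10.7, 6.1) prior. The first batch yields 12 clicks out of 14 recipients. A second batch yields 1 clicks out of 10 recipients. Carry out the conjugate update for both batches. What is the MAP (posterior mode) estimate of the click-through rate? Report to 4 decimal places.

The Beta prior is conjugate to a Binomial/Bernoulli likelihood; the update adds successes to α and failures to β.
After batch 1: Beta(10.7+12, 6.1+2) = Beta(22.7, 8.1).
After batch 2: Beta(22.7+1, 8.1+9) = Beta(23.7, 17.1).
Mode of Beta(a,b) for a,b>1 is (a−1)/(a+b−2) = 22.7/38.8 = 0.5851.

0.5851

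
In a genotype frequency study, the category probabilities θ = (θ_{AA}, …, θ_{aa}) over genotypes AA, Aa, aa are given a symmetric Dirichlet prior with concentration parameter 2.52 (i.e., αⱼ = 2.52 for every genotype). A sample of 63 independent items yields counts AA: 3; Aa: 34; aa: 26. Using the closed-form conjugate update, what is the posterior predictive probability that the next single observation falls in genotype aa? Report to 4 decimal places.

The Dirichlet prior is conjugate to the Multinomial likelihood: each posterior αⱼ = prior αⱼ + observed count nⱼ.
Posterior concentration: (5.52, 36.52, 28.52), total = 70.56.
P(next = aa | data) = α_{aa}/Σα = 0.4042.

0.4042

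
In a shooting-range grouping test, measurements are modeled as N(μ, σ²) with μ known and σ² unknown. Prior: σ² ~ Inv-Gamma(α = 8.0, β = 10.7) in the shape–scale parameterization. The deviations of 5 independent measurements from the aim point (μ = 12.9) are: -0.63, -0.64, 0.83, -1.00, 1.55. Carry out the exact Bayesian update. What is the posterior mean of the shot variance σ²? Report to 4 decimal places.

With known mean μ and an Inverse-Gamma(α, β) prior on σ², the Normal likelihood is conjugate: posterior is Inv-Gamma(α + n/2, β + Σ(xᵢ−μ)²/2).
Σ(xᵢ−μ)² = (-0.63)² + (-0.64)² + (0.83)² + (-1.00)² + (1.55)² = 4.8979.
Posterior: Inv-Gamma(8.0 + 5/2, 10.7 + 4.8979/2) = Inv-Gamma(10.50, 13.14895).
E[σ²|data] = β/(α−1) = 13.14895/9.50 = 1.3841.

1.3841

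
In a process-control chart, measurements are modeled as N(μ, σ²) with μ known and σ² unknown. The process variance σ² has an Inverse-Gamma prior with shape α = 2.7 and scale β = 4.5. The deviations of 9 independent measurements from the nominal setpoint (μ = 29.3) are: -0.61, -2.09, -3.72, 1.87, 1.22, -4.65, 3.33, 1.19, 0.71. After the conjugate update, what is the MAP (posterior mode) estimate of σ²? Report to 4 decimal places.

With known mean μ and an Inverse-Gamma(α, β) prior on σ², the Normal likelihood is conjugate: posterior is Inv-Gamma(α + n/2, β + Σ(xᵢ−μ)²/2).
Σ(xᵢ−μ)² = (-0.61)² + (-2.09)² + (-3.72)² + (1.87)² + (1.22)² + (-4.65)² + (3.33)² + (1.19)² + (0.71)² = 58.1955.
Posterior: Inv-Gamma(2.7 + 9/2, 4.5 + 58.1955/2) = Inv-Gamma(7.20, 33.59775).
Mode = β/(α+1) = 33.59775/8.20 = 4.0973.

4.0973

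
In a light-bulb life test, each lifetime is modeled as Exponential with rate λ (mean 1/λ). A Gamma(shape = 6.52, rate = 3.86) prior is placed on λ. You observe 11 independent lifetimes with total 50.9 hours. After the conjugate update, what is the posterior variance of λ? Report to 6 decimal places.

With a Gamma(shape α, rate β) prior on the exponential rate λ, the posterior after n observations with total T = Σxᵢ is Gamma(α+n, β+T).
Posterior: Gamma(6.52+11, 3.86+50.9) = Gamma(17.52, 54.76).
Var = α/β² = 0.005843.

0.005843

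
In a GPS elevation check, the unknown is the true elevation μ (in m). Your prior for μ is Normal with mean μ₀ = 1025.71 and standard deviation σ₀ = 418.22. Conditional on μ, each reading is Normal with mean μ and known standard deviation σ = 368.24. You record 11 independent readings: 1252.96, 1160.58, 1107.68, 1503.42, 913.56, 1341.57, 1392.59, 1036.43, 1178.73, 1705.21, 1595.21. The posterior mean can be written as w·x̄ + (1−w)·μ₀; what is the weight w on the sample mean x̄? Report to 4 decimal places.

For Normal data with known variance σ², a Normal(μ₀, σ₀²) prior on μ is conjugate. Posterior precision = 1/σ₀² + n/σ²; posterior mean is the precision-weighted average of μ₀ and x̄.
σ₀² = 418.22² = 174907.9684, σ² = 368.24² = 135600.6976. Prior precision 1/σ₀² = 1/174907.9684; data precision n/σ² = 11/135600.6976.
w = (n/σ²)/(1/σ₀² + n/σ²) = n·σ₀²/(σ² + n·σ₀²) = 11·174907.9684/(135600.6976 + 11·174907.9684) = 1923987.6524/2059588.35 = 0.9342.

0.9342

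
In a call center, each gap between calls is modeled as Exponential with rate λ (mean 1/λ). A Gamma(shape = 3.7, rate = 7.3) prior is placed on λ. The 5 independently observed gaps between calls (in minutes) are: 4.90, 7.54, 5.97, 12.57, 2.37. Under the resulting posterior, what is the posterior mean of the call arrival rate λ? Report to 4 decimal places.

0.2140

With a Gamma(shape α, rate β) prior on the exponential rate λ, the posterior after n observations with total T = Σxᵢ is Gamma(α+n, β+T).
Sum of observations T = 33.35 minutes; n = 5.
Posterior: Gamma(3.7+5, 7.3+33.35) = Gamma(8.7, 40.65).
Posterior mean of λ = α/β = 8.7/40.65 = 0.2140.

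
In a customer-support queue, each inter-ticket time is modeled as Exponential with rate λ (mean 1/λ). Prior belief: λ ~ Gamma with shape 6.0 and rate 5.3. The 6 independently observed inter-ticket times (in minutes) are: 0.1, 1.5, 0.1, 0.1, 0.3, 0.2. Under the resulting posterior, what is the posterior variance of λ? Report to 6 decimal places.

With a Gamma(shape α, rate β) prior on the exponential rate λ, the posterior after n observations with total T = Σxᵢ is Gamma(α+n, β+T).
Sum of observations T = 2.3 minutes; n = 6.
Posterior: Gamma(6.0+6, 5.3+2.3) = Gamma(12.0, 7.6).
Var = α/β² = 0.207756.

0.207756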